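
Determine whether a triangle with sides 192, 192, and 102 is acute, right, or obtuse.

Compare the square of the longest side to the sum of squares of the other two: 102² + 192² = 47268 > 36864 = 192².

acute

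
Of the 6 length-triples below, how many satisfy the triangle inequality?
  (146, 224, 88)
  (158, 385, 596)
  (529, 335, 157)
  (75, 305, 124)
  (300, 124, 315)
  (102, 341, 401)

3

(88,146,224): 88+146 > 224 → valid
(158,385,596): 158+385 ≤ 596 → not valid
(157,335,529): 157+335 ≤ 529 → not valid
(75,124,305): 75+124 ≤ 305 → not valid
(124,300,315): 124+300 > 315 → valid
(102,341,401): 102+341 > 401 → valid
3 of the 6 triples form a triangle.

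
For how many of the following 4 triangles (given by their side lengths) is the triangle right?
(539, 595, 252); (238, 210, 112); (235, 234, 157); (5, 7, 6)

(539,595,252): 252²+539² = 354025 = 595² → right
(238,210,112): 112²+210² = 56644 = 238² → right
(235,234,157): 157²+234² = 79405 > 55225 = 235² → acute
(5,7,6): 5²+6² = 61 > 49 = 7² → acute
2 of the 4 are right.

2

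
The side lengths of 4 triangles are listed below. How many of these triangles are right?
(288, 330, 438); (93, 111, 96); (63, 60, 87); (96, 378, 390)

(288,330,438): 288²+330² = 191844 = 438² → right
(93,111,96): 93²+96² = 17865 > 12321 = 111² → acute
(63,60,87): 60²+63² = 7569 = 87² → right
(96,378,390): 96²+378² = 152100 = 390² → right
3 of the 4 are right.

3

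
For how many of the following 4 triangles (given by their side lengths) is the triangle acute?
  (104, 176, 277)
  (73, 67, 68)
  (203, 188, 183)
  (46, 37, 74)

(104,176,277): 104²+176² = 41792 < 76729 = 277² → obtuse
(73,67,68): 67²+68² = 9113 > 5329 = 73² → acute
(203,188,183): 183²+188² = 68833 > 41209 = 203² → acute
(46,37,74): 37²+46² = 3485 < 5476 = 74² → obtuse
2 of the 4 are acute.

2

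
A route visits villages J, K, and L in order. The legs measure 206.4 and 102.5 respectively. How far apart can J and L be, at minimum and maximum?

By the triangle inequality, |206.4 − 102.5| ≤ JL ≤ 206.4 + 102.5.

103.9 ≤ JL ≤ 308.9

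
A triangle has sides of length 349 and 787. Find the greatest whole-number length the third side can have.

1135

The third side must be strictly less than 349 + 787 = 1136.
The largest integer below 1136 is 1135.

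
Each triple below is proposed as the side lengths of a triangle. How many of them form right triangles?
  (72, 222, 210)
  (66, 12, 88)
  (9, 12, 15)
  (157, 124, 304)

2

(72,222,210): 72²+210² = 49284 = 222² → right
(66,12,88): 12+66 ≤ 88, not a triangle
(9,12,15): 9²+12² = 225 = 15² → right
(157,124,304): 124+157 ≤ 304, not a triangle
2 of the 4 are right.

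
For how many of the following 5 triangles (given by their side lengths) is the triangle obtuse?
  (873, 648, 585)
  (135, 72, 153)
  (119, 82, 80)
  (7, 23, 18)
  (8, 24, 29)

(873,648,585): 585²+648² = 762129 = 873² → right
(135,72,153): 72²+135² = 23409 = 153² → right
(119,82,80): 80²+82² = 13124 < 14161 = 119² → obtuse
(7,23,18): 7²+18² = 373 < 529 = 23² → obtuse
(8,24,29): 8²+24² = 640 < 841 = 29² → obtuse
3 of the 5 are obtuse.

3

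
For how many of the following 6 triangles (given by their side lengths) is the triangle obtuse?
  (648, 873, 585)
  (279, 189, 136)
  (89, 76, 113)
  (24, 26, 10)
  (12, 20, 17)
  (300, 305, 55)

1

(648,873,585): 585²+648² = 762129 = 873² → right
(279,189,136): 136²+189² = 54217 < 77841 = 279² → obtuse
(89,76,113): 76²+89² = 13697 > 12769 = 113² → acute
(24,26,10): 10²+24² = 676 = 26² → right
(12,20,17): 12²+17² = 433 > 400 = 20² → acute
(300,305,55): 55²+300² = 93025 = 305² → right
1 of the 6 is obtuse.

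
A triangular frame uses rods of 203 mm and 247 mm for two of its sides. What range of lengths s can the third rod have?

By the triangle inequality, s must be less than 203 + 247 = 450 and greater than |203 − 247| = 44.

44 < s < 450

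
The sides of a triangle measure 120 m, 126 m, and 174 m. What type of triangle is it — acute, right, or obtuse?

right

Compare the square of the longest side to the sum of squares of the other two: 120² + 126² = 30276 = 174².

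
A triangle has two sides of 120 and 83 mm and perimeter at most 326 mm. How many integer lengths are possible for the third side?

Triangle inequality: 37 < x < 203. Perimeter ≤ 326 gives x ≤ 326 − 120 − 83 = 123.
So 37 < x ≤ 123; integers 38 through 123: 86 values.

86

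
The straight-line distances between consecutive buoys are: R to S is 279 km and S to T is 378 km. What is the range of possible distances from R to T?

99 ≤ RT ≤ 657 km

By the triangle inequality, |279 − 378| ≤ RT ≤ 279 + 378.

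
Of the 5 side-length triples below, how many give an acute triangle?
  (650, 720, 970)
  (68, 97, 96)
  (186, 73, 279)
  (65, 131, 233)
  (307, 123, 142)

1

(650,720,970): 650²+720² = 940900 = 970² → right
(68,97,96): 68²+96² = 13840 > 9409 = 97² → acute
(186,73,279): 73+186 ≤ 279, not a triangle
(65,131,233): 65+131 ≤ 233, not a triangle
(307,123,142): 123+142 ≤ 307, not a triangle
1 of the 5 is acute.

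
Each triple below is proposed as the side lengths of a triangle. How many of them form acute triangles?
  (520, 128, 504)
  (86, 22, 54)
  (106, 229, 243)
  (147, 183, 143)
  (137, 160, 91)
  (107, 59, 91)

4

(520,128,504): 128²+504² = 270400 = 520² → right
(86,22,54): 22+54 ≤ 86, not a triangle
(106,229,243): 106²+229² = 63677 > 59049 = 243² → acute
(147,183,143): 143²+147² = 42058 > 33489 = 183² → acute
(137,160,91): 91²+137² = 27050 > 25600 = 160² → acute
(107,59,91): 59²+91² = 11762 > 11449 = 107² → acute
4 of the 6 are acute.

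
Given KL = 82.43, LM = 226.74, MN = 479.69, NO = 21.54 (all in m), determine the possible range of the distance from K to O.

The maximum is all hops collinear in one direction: 82.43 + 226.74 + 479.69 + 21.54 = 810.40.
The longest hop is 479.69; the others sum to 330.71. Folding the others back against it leaves at least 479.69 − 330.71 = 148.98.

148.98 ≤ KO ≤ 810.40 m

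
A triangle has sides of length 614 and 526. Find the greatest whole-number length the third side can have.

1139

The third side must be strictly less than 614 + 526 = 1140.
The largest integer below 1140 is 1139.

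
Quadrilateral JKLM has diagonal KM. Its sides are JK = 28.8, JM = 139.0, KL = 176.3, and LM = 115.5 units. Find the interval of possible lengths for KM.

110.2 < KM < 167.8

From triangle JKM: |28.8 − 139.0| < KM < 28.8 + 139.0, i.e. 110.2 < KM < 167.8.
From triangle LKM: 60.8 < KM < 291.8.
Both must hold, so KM lies in the intersection.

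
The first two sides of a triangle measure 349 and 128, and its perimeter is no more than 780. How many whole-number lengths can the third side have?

82

Triangle inequality: 221 < x < 477. Perimeter ≤ 780 gives x ≤ 780 − 349 − 128 = 303.
So 221 < x ≤ 303; integers 222 through 303: 82 values.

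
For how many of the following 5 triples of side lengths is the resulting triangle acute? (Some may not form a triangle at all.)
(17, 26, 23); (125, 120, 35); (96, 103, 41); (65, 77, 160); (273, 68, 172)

2

(17,26,23): 17²+23² = 818 > 676 = 26² → acute
(125,120,35): 35²+120² = 15625 = 125² → right
(96,103,41): 41²+96² = 10897 > 10609 = 103² → acute
(65,77,160): 65+77 ≤ 160, not a triangle
(273,68,172): 68+172 ≤ 273, not a triangle
2 of the 5 are acute.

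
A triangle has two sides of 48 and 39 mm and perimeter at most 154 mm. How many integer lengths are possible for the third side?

Triangle inequality: 9 < x < 87. Perimeter ≤ 154 gives x ≤ 154 − 48 − 39 = 67.
So 9 < x ≤ 67; integers 10 through 67: 58 values.

58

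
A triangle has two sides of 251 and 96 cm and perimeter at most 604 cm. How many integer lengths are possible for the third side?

102

Triangle inequality: 155 < x < 347. Perimeter ≤ 604 gives x ≤ 604 − 251 − 96 = 257.
So 155 < x ≤ 257; integers 156 through 257: 102 values.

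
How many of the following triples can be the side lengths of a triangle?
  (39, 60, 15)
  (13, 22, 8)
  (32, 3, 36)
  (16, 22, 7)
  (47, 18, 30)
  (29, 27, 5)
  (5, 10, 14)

4

(15,39,60): 15+39 ≤ 60 → not valid
(8,13,22): 8+13 ≤ 22 → not valid
(3,32,36): 3+32 ≤ 36 → not valid
(7,16,22): 7+16 > 22 → valid
(18,30,47): 18+30 > 47 → valid
(5,27,29): 5+27 > 29 → valid
(5,10,14): 5+10 > 14 → valid
4 of the 7 triples form a triangle.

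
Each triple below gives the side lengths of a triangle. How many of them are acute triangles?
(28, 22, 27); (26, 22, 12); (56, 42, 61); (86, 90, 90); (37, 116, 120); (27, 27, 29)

(28,22,27): 22²+27² = 1213 > 784 = 28² → acute
(26,22,12): 12²+22² = 628 < 676 = 26² → obtuse
(56,42,61): 42²+56² = 4900 > 3721 = 61² → acute
(86,90,90): 86²+90² = 15496 > 8100 = 90² → acute
(37,116,120): 37²+116² = 14825 > 14400 = 120² → acute
(27,27,29): 27²+27² = 1458 > 841 = 29² → acute
5 of the 6 are acute.

5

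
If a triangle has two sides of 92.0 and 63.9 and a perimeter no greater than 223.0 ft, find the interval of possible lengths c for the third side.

Triangle inequality alone gives 28.1 < c < 155.9.
The perimeter condition gives c ≤ 223.0 − 92.0 − 63.9 = 67.1.
Intersecting the two: 28.1 < c ≤ 67.1.

28.1 < c ≤ 67.1 ft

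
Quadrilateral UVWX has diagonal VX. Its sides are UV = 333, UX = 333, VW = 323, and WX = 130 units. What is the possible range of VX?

193 < VX < 453

From triangle UVX: |333 − 333| < VX < 333 + 333, i.e. 0 < VX < 666.
From triangle WVX: 193 < VX < 453.
Both must hold, so VX lies in the intersection.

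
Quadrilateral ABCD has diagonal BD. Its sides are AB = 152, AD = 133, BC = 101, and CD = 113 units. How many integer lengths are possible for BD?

From triangle ABD: 19 < BD < 285.
From triangle CBD: 12 < BD < 214.
Intersection: 19 < BD < 214, so integers 20 through 213: 194 values.

194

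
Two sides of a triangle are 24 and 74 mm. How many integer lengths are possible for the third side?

The third side lies in the open interval (50, 98).
Integers from 51 to 97 inclusive: 97 − 51 + 1 = 47.

47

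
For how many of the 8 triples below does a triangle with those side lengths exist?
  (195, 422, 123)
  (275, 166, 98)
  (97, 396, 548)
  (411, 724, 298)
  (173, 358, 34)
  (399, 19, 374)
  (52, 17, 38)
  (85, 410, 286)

(123,195,422): 123+195 ≤ 422 → not valid
(98,166,275): 98+166 ≤ 275 → not valid
(97,396,548): 97+396 ≤ 548 → not valid
(298,411,724): 298+411 ≤ 724 → not valid
(34,173,358): 34+173 ≤ 358 → not valid
(19,374,399): 19+374 ≤ 399 → not valid
(17,38,52): 17+38 > 52 → valid
(85,286,410): 85+286 ≤ 410 → not valid
1 of the 8 triples forms a triangle.

1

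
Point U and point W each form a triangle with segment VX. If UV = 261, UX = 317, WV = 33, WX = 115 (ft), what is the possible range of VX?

From triangle UVX: |261 − 317| < VX < 261 + 317, i.e. 56 < VX < 578.
From triangle WVX: 82 < VX < 148.
Both must hold, so VX lies in the intersection.

82 < VX < 148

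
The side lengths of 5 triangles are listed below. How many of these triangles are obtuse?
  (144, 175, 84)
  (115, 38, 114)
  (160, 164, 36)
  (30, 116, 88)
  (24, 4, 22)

(144,175,84): 84²+144² = 27792 < 30625 = 175² → obtuse
(115,38,114): 38²+114² = 14440 > 13225 = 115² → acute
(160,164,36): 36²+160² = 26896 = 164² → right
(30,116,88): 30²+88² = 8644 < 13456 = 116² → obtuse
(24,4,22): 4²+22² = 500 < 576 = 24² → obtuse
3 of the 5 are obtuse.

3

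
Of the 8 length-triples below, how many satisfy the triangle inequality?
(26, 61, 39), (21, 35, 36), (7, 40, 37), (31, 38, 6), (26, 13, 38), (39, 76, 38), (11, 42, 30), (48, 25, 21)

5

(26,39,61): 26+39 > 61 → valid
(21,35,36): 21+35 > 36 → valid
(7,37,40): 7+37 > 40 → valid
(6,31,38): 6+31 ≤ 38 → not valid
(13,26,38): 13+26 > 38 → valid
(38,39,76): 38+39 > 76 → valid
(11,30,42): 11+30 ≤ 42 → not valid
(21,25,48): 21+25 ≤ 48 → not valid
5 of the 8 triples form a triangle.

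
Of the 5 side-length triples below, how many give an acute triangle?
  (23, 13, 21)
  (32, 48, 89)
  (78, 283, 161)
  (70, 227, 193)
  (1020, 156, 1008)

(23,13,21): 13²+21² = 610 > 529 = 23² → acute
(32,48,89): 32+48 ≤ 89, not a triangle
(78,283,161): 78+161 ≤ 283, not a triangle
(70,227,193): 70²+193² = 42149 < 51529 = 227² → obtuse
(1020,156,1008): 156²+1008² = 1040400 = 1020² → right
1 of the 5 is acute.

1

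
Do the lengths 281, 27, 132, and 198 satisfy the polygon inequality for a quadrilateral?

Yes

A quadrilateral exists iff every side is shorter than the sum of the others — equivalently, the longest side is less than the sum of the rest.
Longest side 281 < 357 (sum of the remaining 3), so yes.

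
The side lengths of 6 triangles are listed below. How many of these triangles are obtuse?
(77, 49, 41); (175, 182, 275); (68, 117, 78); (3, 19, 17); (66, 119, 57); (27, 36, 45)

5

(77,49,41): 41²+49² = 4082 < 5929 = 77² → obtuse
(175,182,275): 175²+182² = 63749 < 75625 = 275² → obtuse
(68,117,78): 68²+78² = 10708 < 13689 = 117² → obtuse
(3,19,17): 3²+17² = 298 < 361 = 19² → obtuse
(66,119,57): 57²+66² = 7605 < 14161 = 119² → obtuse
(27,36,45): 27²+36² = 2025 = 45² → right
5 of the 6 are obtuse.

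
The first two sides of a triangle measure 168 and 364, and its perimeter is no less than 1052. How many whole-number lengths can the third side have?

12

Triangle inequality: 196 < x < 532. Perimeter ≥ 1052 gives x ≥ 1052 − 168 − 364 = 520.
So 520 ≤ x < 532; integers 520 through 531: 12 values.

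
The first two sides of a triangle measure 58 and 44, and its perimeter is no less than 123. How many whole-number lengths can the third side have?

81

Triangle inequality: 14 < x < 102. Perimeter ≥ 123 gives x ≥ 123 − 58 − 44 = 21.
So 21 ≤ x < 102; integers 21 through 101: 81 values.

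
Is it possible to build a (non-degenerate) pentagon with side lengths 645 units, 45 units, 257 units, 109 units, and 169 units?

For a pentagon, each side must be shorter than the sum of the others.
Here the longest side is 645, but the remaining 4 sides sum to only 580.

No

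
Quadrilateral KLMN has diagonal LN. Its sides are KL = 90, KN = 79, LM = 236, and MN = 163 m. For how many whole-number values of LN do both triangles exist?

95

From triangle KLN: 11 < LN < 169.
From triangle MLN: 73 < LN < 399.
Intersection: 73 < LN < 169, so integers 74 through 168: 95 values.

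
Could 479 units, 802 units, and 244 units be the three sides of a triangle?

No

The longest side is 802, but the other two sum to only 723.
723 < 802, so the triangle inequality fails.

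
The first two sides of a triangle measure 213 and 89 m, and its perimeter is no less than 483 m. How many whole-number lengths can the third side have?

121

Triangle inequality: 124 < x < 302. Perimeter ≥ 483 gives x ≥ 483 − 213 − 89 = 181.
So 181 ≤ x < 302; integers 181 through 301: 121 values.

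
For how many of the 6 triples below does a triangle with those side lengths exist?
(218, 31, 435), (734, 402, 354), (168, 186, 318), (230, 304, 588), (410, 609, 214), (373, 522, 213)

(31,218,435): 31+218 ≤ 435 → not valid
(354,402,734): 354+402 > 734 → valid
(168,186,318): 168+186 > 318 → valid
(230,304,588): 230+304 ≤ 588 → not valid
(214,410,609): 214+410 > 609 → valid
(213,373,522): 213+373 > 522 → valid
4 of the 6 triples form a triangle.

4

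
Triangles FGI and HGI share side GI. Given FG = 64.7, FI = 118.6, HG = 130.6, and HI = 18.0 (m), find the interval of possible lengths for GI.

112.6 < GI < 148.6

From triangle FGI: |64.7 − 118.6| < GI < 64.7 + 118.6, i.e. 53.9 < GI < 183.3.
From triangle HGI: 112.6 < GI < 148.6.
Both must hold, so GI lies in the intersection.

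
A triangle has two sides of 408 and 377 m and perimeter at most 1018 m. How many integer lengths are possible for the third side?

202

Triangle inequality: 31 < x < 785. Perimeter ≤ 1018 gives x ≤ 1018 − 408 − 377 = 233.
So 31 < x ≤ 233; integers 32 through 233: 202 values.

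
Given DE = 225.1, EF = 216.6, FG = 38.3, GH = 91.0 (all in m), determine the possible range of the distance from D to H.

0 ≤ DH ≤ 571.0 m

The maximum is all hops collinear in one direction: 225.1 + 216.6 + 38.3 + 91.0 = 571.0.
The longest hop is 225.1; the others sum to 345.9. Since 225.1 ≤ 345.9, the path can fold back on itself completely, so the minimum distance is 0.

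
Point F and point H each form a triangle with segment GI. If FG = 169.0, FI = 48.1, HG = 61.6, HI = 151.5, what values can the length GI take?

120.9 < GI < 213.1

From triangle FGI: |169.0 − 48.1| < GI < 169.0 + 48.1, i.e. 120.9 < GI < 217.1.
From triangle HGI: 89.9 < GI < 213.1.
Both must hold, so GI lies in the intersection.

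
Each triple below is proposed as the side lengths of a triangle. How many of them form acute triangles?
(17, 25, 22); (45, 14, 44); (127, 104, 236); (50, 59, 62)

(17,25,22): 17²+22² = 773 > 625 = 25² → acute
(45,14,44): 14²+44² = 2132 > 2025 = 45² → acute
(127,104,236): 104+127 ≤ 236, not a triangle
(50,59,62): 50²+59² = 5981 > 3844 = 62² → acute
3 of the 4 are acute.

3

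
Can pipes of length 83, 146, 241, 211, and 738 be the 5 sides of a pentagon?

No

For a pentagon, each side must be shorter than the sum of the others.
Here the longest side is 738, but the remaining 4 sides sum to only 681.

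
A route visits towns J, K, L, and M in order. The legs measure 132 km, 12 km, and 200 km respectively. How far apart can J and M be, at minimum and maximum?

56 ≤ JM ≤ 344 km

The maximum is all hops collinear in one direction: 132 + 12 + 200 = 344.
The longest hop is 200; the others sum to 144. Folding the others back against it leaves at least 200 − 144 = 56.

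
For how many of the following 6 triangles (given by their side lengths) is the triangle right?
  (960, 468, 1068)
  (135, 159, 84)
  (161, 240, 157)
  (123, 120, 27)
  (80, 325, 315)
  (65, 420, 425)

5

(960,468,1068): 468²+960² = 1140624 = 1068² → right
(135,159,84): 84²+135² = 25281 = 159² → right
(161,240,157): 157²+161² = 50570 < 57600 = 240² → obtuse
(123,120,27): 27²+120² = 15129 = 123² → right
(80,325,315): 80²+315² = 105625 = 325² → right
(65,420,425): 65²+420² = 180625 = 425² → right
5 of the 6 are right.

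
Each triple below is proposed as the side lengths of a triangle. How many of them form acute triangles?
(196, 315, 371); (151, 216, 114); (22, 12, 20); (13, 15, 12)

2

(196,315,371): 196²+315² = 137641 = 371² → right
(151,216,114): 114²+151² = 35797 < 46656 = 216² → obtuse
(22,12,20): 12²+20² = 544 > 484 = 22² → acute
(13,15,12): 12²+13² = 313 > 225 = 15² → acute
2 of the 4 are acute.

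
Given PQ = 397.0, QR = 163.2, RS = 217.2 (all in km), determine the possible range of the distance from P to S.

16.6 ≤ PS ≤ 777.4 km

The maximum is all hops collinear in one direction: 397.0 + 163.2 + 217.2 = 777.4.
The longest hop is 397.0; the others sum to 380.4. Folding the others back against it leaves at least 397.0 − 380.4 = 16.6.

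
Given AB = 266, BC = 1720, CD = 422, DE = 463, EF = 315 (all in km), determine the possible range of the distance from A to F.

254 ≤ AF ≤ 3186 km

The maximum is all hops collinear in one direction: 266 + 1720 + 422 + 463 + 315 = 3186.
The longest hop is 1720; the others sum to 1466. Folding the others back against it leaves at least 1720 − 1466 = 254.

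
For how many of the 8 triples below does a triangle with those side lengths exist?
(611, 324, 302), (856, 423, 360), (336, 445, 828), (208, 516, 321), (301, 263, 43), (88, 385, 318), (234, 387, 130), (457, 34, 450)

5

(302,324,611): 302+324 > 611 → valid
(360,423,856): 360+423 ≤ 856 → not valid
(336,445,828): 336+445 ≤ 828 → not valid
(208,321,516): 208+321 > 516 → valid
(43,263,301): 43+263 > 301 → valid
(88,318,385): 88+318 > 385 → valid
(130,234,387): 130+234 ≤ 387 → not valid
(34,450,457): 34+450 > 457 → valid
5 of the 8 triples form a triangle.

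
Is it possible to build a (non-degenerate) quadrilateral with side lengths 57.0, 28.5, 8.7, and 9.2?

No

For a quadrilateral, each side must be shorter than the sum of the others.
Here the longest side is 57.0, but the remaining 3 sides sum to only 46.4.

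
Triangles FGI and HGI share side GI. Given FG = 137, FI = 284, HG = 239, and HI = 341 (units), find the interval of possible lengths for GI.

From triangle FGI: |137 − 284| < GI < 137 + 284, i.e. 147 < GI < 421.
From triangle HGI: 102 < GI < 580.
Both must hold, so GI lies in the intersection.

147 < GI < 421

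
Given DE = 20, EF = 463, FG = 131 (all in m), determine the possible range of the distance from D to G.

312 ≤ DG ≤ 614 m

The maximum is all hops collinear in one direction: 20 + 463 + 131 = 614.
The longest hop is 463; the others sum to 151. Folding the others back against it leaves at least 463 − 151 = 312.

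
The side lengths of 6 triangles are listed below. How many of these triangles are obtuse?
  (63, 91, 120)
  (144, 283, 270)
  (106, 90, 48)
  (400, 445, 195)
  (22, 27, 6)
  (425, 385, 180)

3

(63,91,120): 63²+91² = 12250 < 14400 = 120² → obtuse
(144,283,270): 144²+270² = 93636 > 80089 = 283² → acute
(106,90,48): 48²+90² = 10404 < 11236 = 106² → obtuse
(400,445,195): 195²+400² = 198025 = 445² → right
(22,27,6): 6²+22² = 520 < 729 = 27² → obtuse
(425,385,180): 180²+385² = 180625 = 425² → right
3 of the 6 are obtuse.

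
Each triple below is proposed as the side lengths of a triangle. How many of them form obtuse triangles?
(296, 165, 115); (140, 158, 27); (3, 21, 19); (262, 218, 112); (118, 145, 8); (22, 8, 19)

(296,165,115): 115+165 ≤ 296, not a triangle
(140,158,27): 27²+140² = 20329 < 24964 = 158² → obtuse
(3,21,19): 3²+19² = 370 < 441 = 21² → obtuse
(262,218,112): 112²+218² = 60068 < 68644 = 262² → obtuse
(118,145,8): 8+118 ≤ 145, not a triangle
(22,8,19): 8²+19² = 425 < 484 = 22² → obtuse
4 of the 6 are obtuse.

4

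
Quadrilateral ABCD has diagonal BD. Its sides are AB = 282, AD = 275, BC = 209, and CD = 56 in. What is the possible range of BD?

153 < BD < 265

From triangle ABD: |282 − 275| < BD < 282 + 275, i.e. 7 < BD < 557.
From triangle CBD: 153 < BD < 265.
Both must hold, so BD lies in the intersection.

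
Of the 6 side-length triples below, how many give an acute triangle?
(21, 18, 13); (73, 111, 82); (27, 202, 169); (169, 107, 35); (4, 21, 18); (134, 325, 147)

1

(21,18,13): 13²+18² = 493 > 441 = 21² → acute
(73,111,82): 73²+82² = 12053 < 12321 = 111² → obtuse
(27,202,169): 27+169 ≤ 202, not a triangle
(169,107,35): 35+107 ≤ 169, not a triangle
(4,21,18): 4²+18² = 340 < 441 = 21² → obtuse
(134,325,147): 134+147 ≤ 325, not a triangle
1 of the 6 is acute.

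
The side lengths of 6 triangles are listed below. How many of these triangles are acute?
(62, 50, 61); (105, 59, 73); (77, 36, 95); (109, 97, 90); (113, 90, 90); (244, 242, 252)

4

(62,50,61): 50²+61² = 6221 > 3844 = 62² → acute
(105,59,73): 59²+73² = 8810 < 11025 = 105² → obtuse
(77,36,95): 36²+77² = 7225 < 9025 = 95² → obtuse
(109,97,90): 90²+97² = 17509 > 11881 = 109² → acute
(113,90,90): 90²+90² = 16200 > 12769 = 113² → acute
(244,242,252): 242²+244² = 118100 > 63504 = 252² → acute
4 of the 6 are acute.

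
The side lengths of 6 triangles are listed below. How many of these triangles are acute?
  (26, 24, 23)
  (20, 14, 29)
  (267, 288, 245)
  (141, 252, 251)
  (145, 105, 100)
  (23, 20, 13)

4

(26,24,23): 23²+24² = 1105 > 676 = 26² → acute
(20,14,29): 14²+20² = 596 < 841 = 29² → obtuse
(267,288,245): 245²+267² = 131314 > 82944 = 288² → acute
(141,252,251): 141²+251² = 82882 > 63504 = 252² → acute
(145,105,100): 100²+105² = 21025 = 145² → right
(23,20,13): 13²+20² = 569 > 529 = 23² → acute
4 of the 6 are acute.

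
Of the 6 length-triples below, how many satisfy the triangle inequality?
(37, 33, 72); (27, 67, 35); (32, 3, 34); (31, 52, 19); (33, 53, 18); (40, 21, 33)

2

(33,37,72): 33+37 ≤ 72 → not valid
(27,35,67): 27+35 ≤ 67 → not valid
(3,32,34): 3+32 > 34 → valid
(19,31,52): 19+31 ≤ 52 → not valid
(18,33,53): 18+33 ≤ 53 → not valid
(21,33,40): 21+33 > 40 → valid
2 of the 6 triples form a triangle.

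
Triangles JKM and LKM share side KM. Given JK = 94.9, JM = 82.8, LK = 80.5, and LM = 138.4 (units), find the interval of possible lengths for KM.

From triangle JKM: |94.9 − 82.8| < KM < 94.9 + 82.8, i.e. 12.1 < KM < 177.7.
From triangle LKM: 57.9 < KM < 218.9.
Both must hold, so KM lies in the intersection.

57.9 < KM < 177.7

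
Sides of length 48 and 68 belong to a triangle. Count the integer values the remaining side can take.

The third side lies in the open interval (20, 116).
Integers from 21 to 115 inclusive: 115 − 21 + 1 = 95.

95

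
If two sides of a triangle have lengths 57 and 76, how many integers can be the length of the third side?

113

The third side lies in the open interval (19, 133).
Integers from 20 to 132 inclusive: 132 − 20 + 1 = 113.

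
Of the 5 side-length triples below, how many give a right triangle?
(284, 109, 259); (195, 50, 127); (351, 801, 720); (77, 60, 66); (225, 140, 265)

(284,109,259): 109²+259² = 78962 < 80656 = 284² → obtuse
(195,50,127): 50+127 ≤ 195, not a triangle
(351,801,720): 351²+720² = 641601 = 801² → right
(77,60,66): 60²+66² = 7956 > 5929 = 77² → acute
(225,140,265): 140²+225² = 70225 = 265² → right
2 of the 5 are right.

2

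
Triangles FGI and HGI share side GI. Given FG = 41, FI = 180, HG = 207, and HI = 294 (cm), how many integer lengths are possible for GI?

81

From triangle FGI: 139 < GI < 221.
From triangle HGI: 87 < GI < 501.
Intersection: 139 < GI < 221, so integers 140 through 220: 81 values.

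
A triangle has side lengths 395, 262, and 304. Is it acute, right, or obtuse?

acute

Compare the square of the longest side to the sum of squares of the other two: 262² + 304² = 161060 > 156025 = 395².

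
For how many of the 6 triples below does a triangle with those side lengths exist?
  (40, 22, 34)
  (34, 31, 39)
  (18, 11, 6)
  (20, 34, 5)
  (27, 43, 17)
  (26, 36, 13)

(22,34,40): 22+34 > 40 → valid
(31,34,39): 31+34 > 39 → valid
(6,11,18): 6+11 ≤ 18 → not valid
(5,20,34): 5+20 ≤ 34 → not valid
(17,27,43): 17+27 > 43 → valid
(13,26,36): 13+26 > 36 → valid
4 of the 6 triples form a triangle.

4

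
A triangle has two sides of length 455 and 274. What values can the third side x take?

181 < x < 729

By the triangle inequality, x must be less than 455 + 274 = 729 and greater than |455 − 274| = 181.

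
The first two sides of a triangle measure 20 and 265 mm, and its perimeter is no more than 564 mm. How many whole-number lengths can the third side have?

34

Triangle inequality: 245 < x < 285. Perimeter ≤ 564 gives x ≤ 564 − 20 − 265 = 279.
So 245 < x ≤ 279; integers 246 through 279: 34 values.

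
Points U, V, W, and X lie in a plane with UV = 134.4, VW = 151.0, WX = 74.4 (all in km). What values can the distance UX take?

0 ≤ UX ≤ 359.8 km

The maximum is all hops collinear in one direction: 134.4 + 151.0 + 74.4 = 359.8.
The longest hop is 151.0; the others sum to 208.8. Since 151.0 ≤ 208.8, the path can fold back on itself completely, so the minimum distance is 0.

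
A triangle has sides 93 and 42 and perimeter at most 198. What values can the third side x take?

Triangle inequality alone gives 51 < x < 135.
The perimeter condition gives x ≤ 198 − 93 − 42 = 63.
Intersecting the two: 51 < x ≤ 63.

51 < x ≤ 63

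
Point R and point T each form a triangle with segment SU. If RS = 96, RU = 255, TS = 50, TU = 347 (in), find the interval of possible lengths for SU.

From triangle RSU: |96 − 255| < SU < 96 + 255, i.e. 159 < SU < 351.
From triangle TSU: 297 < SU < 397.
Both must hold, so SU lies in the intersection.

297 < SU < 351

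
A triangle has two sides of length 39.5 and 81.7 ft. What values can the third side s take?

42.2 < s < 121.2 (ft)

By the triangle inequality, s must be less than 39.5 + 81.7 = 121.2 and greater than |39.5 − 81.7| = 42.2.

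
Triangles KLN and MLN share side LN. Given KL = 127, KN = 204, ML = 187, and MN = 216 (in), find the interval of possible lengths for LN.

77 < LN < 331

From triangle KLN: |127 − 204| < LN < 127 + 204, i.e. 77 < LN < 331.
From triangle MLN: 29 < LN < 403.
Both must hold, so LN lies in the intersection.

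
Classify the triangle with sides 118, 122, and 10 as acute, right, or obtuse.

Compare the square of the longest side to the sum of squares of the other two: 10² + 118² = 14024 < 14884 = 122².

obtuse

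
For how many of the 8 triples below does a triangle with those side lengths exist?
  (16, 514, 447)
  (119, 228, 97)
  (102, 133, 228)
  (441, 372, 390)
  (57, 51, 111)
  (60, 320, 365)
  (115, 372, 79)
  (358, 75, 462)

3

(16,447,514): 16+447 ≤ 514 → not valid
(97,119,228): 97+119 ≤ 228 → not valid
(102,133,228): 102+133 > 228 → valid
(372,390,441): 372+390 > 441 → valid
(51,57,111): 51+57 ≤ 111 → not valid
(60,320,365): 60+320 > 365 → valid
(79,115,372): 79+115 ≤ 372 → not valid
(75,358,462): 75+358 ≤ 462 → not valid
3 of the 8 triples form a triangle.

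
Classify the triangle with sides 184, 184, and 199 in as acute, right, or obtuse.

Compare the square of the longest side to the sum of squares of the other two: 184² + 184² = 67712 > 39601 = 199².

acute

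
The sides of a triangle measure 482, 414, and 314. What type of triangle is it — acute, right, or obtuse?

Compare the square of the longest side to the sum of squares of the other two: 314² + 414² = 269992 > 232324 = 482².

acute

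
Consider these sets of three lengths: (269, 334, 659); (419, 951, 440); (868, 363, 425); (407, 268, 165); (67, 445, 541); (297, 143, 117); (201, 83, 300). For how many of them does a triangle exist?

1

(269,334,659): 269+334 ≤ 659 → not valid
(419,440,951): 419+440 ≤ 951 → not valid
(363,425,868): 363+425 ≤ 868 → not valid
(165,268,407): 165+268 > 407 → valid
(67,445,541): 67+445 ≤ 541 → not valid
(117,143,297): 117+143 ≤ 297 → not valid
(83,201,300): 83+201 ≤ 300 → not valid
1 of the 7 triples forms a triangle.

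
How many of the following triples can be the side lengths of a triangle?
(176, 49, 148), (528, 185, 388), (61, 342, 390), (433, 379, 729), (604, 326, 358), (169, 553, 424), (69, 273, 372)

(49,148,176): 49+148 > 176 → valid
(185,388,528): 185+388 > 528 → valid
(61,342,390): 61+342 > 390 → valid
(379,433,729): 379+433 > 729 → valid
(326,358,604): 326+358 > 604 → valid
(169,424,553): 169+424 > 553 → valid
(69,273,372): 69+273 ≤ 372 → not valid
6 of the 7 triples form a triangle.

6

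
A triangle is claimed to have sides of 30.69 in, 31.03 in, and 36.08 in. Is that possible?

Yes

The longest side is 36.08, and the other two sum to 61.72.
Since 61.72 > 36.08, the triangle inequality holds.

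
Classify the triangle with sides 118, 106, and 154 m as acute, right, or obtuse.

acute

Compare the square of the longest side to the sum of squares of the other two: 106² + 118² = 25160 > 23716 = 154².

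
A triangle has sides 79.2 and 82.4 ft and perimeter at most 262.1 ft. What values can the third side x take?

3.2 < x ≤ 100.5

Triangle inequality alone gives 3.2 < x < 161.6.
The perimeter condition gives x ≤ 262.1 − 79.2 − 82.4 = 100.5.
Intersecting the two: 3.2 < x ≤ 100.5.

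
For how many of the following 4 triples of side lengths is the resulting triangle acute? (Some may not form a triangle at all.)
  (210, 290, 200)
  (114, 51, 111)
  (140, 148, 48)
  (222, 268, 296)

2

(210,290,200): 200²+210² = 84100 = 290² → right
(114,51,111): 51²+111² = 14922 > 12996 = 114² → acute
(140,148,48): 48²+140² = 21904 = 148² → right
(222,268,296): 222²+268² = 121108 > 87616 = 296² → acute
2 of the 4 are acute.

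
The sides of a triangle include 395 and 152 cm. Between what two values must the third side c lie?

243 < c < 547 (cm)

By the triangle inequality, c must be less than 395 + 152 = 547 and greater than |395 − 152| = 243.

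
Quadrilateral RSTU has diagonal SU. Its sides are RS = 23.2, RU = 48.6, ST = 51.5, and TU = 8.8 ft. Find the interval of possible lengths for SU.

42.7 < SU < 60.3

From triangle RSU: |23.2 − 48.6| < SU < 23.2 + 48.6, i.e. 25.4 < SU < 71.8.
From triangle TSU: 42.7 < SU < 60.3.
Both must hold, so SU lies in the intersection.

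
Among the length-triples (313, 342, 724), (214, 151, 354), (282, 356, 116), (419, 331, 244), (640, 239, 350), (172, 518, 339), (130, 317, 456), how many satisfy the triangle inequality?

3

(313,342,724): 313+342 ≤ 724 → not valid
(151,214,354): 151+214 > 354 → valid
(116,282,356): 116+282 > 356 → valid
(244,331,419): 244+331 > 419 → valid
(239,350,640): 239+350 ≤ 640 → not valid
(172,339,518): 172+339 ≤ 518 → not valid
(130,317,456): 130+317 ≤ 456 → not valid
3 of the 7 triples form a triangle.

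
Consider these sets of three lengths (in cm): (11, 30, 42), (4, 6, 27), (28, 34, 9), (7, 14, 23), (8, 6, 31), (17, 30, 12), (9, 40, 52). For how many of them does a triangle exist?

1

(11,30,42): 11+30 ≤ 42 → not valid
(4,6,27): 4+6 ≤ 27 → not valid
(9,28,34): 9+28 > 34 → valid
(7,14,23): 7+14 ≤ 23 → not valid
(6,8,31): 6+8 ≤ 31 → not valid
(12,17,30): 12+17 ≤ 30 → not valid
(9,40,52): 9+40 ≤ 52 → not valid
1 of the 7 triples forms a triangle.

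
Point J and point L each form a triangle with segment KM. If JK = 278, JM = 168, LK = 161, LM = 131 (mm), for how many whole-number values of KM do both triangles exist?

From triangle JKM: 110 < KM < 446.
From triangle LKM: 30 < KM < 292.
Intersection: 110 < KM < 292, so integers 111 through 291: 181 values.

181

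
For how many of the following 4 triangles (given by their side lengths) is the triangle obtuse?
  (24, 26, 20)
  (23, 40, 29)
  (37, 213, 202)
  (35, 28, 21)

2

(24,26,20): 20²+24² = 976 > 676 = 26² → acute
(23,40,29): 23²+29² = 1370 < 1600 = 40² → obtuse
(37,213,202): 37²+202² = 42173 < 45369 = 213² → obtuse
(35,28,21): 21²+28² = 1225 = 35² → right
2 of the 4 are obtuse.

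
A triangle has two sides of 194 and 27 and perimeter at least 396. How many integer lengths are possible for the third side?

46

Triangle inequality: 167 < x < 221. Perimeter ≥ 396 gives x ≥ 396 − 194 − 27 = 175.
So 175 ≤ x < 221; integers 175 through 220: 46 values.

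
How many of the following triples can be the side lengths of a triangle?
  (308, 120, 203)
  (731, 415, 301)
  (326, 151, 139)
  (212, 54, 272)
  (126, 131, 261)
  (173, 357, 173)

(120,203,308): 120+203 > 308 → valid
(301,415,731): 301+415 ≤ 731 → not valid
(139,151,326): 139+151 ≤ 326 → not valid
(54,212,272): 54+212 ≤ 272 → not valid
(126,131,261): 126+131 ≤ 261 → not valid
(173,173,357): 173+173 ≤ 357 → not valid
1 of the 6 triples forms a triangle.

1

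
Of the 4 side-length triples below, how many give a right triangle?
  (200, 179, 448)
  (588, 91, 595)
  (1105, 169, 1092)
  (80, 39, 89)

3

(200,179,448): 179+200 ≤ 448, not a triangle
(588,91,595): 91²+588² = 354025 = 595² → right
(1105,169,1092): 169²+1092² = 1221025 = 1105² → right
(80,39,89): 39²+80² = 7921 = 89² → right
3 of the 4 are right.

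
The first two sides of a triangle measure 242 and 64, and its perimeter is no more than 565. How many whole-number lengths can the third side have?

Triangle inequality: 178 < x < 306. Perimeter ≤ 565 gives x ≤ 565 − 242 − 64 = 259.
So 178 < x ≤ 259; integers 179 through 259: 81 values.

81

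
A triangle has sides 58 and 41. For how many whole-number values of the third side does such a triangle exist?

The third side lies in the open interval (17, 99).
Integers from 18 to 98 inclusive: 98 − 18 + 1 = 81.

81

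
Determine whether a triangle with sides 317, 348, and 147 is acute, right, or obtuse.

acute

Compare the square of the longest side to the sum of squares of the other two: 147² + 317² = 122098 > 121104 = 348².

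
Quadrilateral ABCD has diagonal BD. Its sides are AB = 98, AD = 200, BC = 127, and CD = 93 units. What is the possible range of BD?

102 < BD < 220

From triangle ABD: |98 − 200| < BD < 98 + 200, i.e. 102 < BD < 298.
From triangle CBD: 34 < BD < 220.
Both must hold, so BD lies in the intersection.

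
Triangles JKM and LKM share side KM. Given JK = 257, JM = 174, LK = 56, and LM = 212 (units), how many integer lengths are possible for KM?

111

From triangle JKM: 83 < KM < 431.
From triangle LKM: 156 < KM < 268.
Intersection: 156 < KM < 268, so integers 157 through 267: 111 values.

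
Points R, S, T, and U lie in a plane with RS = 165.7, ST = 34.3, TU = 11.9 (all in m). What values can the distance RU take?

The maximum is all hops collinear in one direction: 165.7 + 34.3 + 11.9 = 211.9.
The longest hop is 165.7; the others sum to 46.2. Folding the others back against it leaves at least 165.7 − 46.2 = 119.5.

119.5 ≤ RU ≤ 211.9 m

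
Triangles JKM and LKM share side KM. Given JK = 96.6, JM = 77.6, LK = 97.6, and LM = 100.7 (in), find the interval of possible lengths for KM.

19.0 < KM < 174.2

From triangle JKM: |96.6 − 77.6| < KM < 96.6 + 77.6, i.e. 19.0 < KM < 174.2.
From triangle LKM: 3.1 < KM < 198.3.
Both must hold, so KM lies in the intersection.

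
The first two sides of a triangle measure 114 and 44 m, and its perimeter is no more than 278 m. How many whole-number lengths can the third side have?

Triangle inequality: 70 < x < 158. Perimeter ≤ 278 gives x ≤ 278 − 114 − 44 = 120.
So 70 < x ≤ 120; integers 71 through 120: 50 values.

50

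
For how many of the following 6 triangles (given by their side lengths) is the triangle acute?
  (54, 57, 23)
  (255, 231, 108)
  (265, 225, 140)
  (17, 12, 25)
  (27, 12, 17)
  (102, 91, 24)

1

(54,57,23): 23²+54² = 3445 > 3249 = 57² → acute
(255,231,108): 108²+231² = 65025 = 255² → right
(265,225,140): 140²+225² = 70225 = 265² → right
(17,12,25): 12²+17² = 433 < 625 = 25² → obtuse
(27,12,17): 12²+17² = 433 < 729 = 27² → obtuse
(102,91,24): 24²+91² = 8857 < 10404 = 102² → obtuse
1 of the 6 is acute.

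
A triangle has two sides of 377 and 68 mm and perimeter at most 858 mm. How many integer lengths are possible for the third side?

104

Triangle inequality: 309 < x < 445. Perimeter ≤ 858 gives x ≤ 858 − 377 − 68 = 413.
So 309 < x ≤ 413; integers 310 through 413: 104 values.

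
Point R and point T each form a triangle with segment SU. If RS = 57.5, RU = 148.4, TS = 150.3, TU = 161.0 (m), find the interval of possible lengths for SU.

From triangle RSU: |57.5 − 148.4| < SU < 57.5 + 148.4, i.e. 90.9 < SU < 205.9.
From triangle TSU: 10.7 < SU < 311.3.
Both must hold, so SU lies in the intersection.

90.9 < SU < 205.9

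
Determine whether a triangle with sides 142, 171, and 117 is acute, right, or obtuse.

acute

Compare the square of the longest side to the sum of squares of the other two: 117² + 142² = 33853 > 29241 = 171².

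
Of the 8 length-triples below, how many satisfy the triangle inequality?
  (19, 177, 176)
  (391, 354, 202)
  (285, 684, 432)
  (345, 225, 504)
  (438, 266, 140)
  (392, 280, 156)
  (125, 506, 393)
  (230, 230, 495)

6

(19,176,177): 19+176 > 177 → valid
(202,354,391): 202+354 > 391 → valid
(285,432,684): 285+432 > 684 → valid
(225,345,504): 225+345 > 504 → valid
(140,266,438): 140+266 ≤ 438 → not valid
(156,280,392): 156+280 > 392 → valid
(125,393,506): 125+393 > 506 → valid
(230,230,495): 230+230 ≤ 495 → not valid
6 of the 8 triples form a triangle.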